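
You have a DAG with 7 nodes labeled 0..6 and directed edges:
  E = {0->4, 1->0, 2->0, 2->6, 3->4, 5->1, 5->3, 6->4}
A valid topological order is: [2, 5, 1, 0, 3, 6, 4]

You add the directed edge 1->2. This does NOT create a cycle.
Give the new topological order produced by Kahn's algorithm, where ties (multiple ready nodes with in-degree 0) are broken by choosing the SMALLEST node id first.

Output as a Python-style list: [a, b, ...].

Old toposort: [2, 5, 1, 0, 3, 6, 4]
Added edge: 1->2
Position of 1 (2) > position of 2 (0). Must reorder: 1 must now come before 2.
Run Kahn's algorithm (break ties by smallest node id):
  initial in-degrees: [2, 1, 1, 1, 3, 0, 1]
  ready (indeg=0): [5]
  pop 5: indeg[1]->0; indeg[3]->0 | ready=[1, 3] | order so far=[5]
  pop 1: indeg[0]->1; indeg[2]->0 | ready=[2, 3] | order so far=[5, 1]
  pop 2: indeg[0]->0; indeg[6]->0 | ready=[0, 3, 6] | order so far=[5, 1, 2]
  pop 0: indeg[4]->2 | ready=[3, 6] | order so far=[5, 1, 2, 0]
  pop 3: indeg[4]->1 | ready=[6] | order so far=[5, 1, 2, 0, 3]
  pop 6: indeg[4]->0 | ready=[4] | order so far=[5, 1, 2, 0, 3, 6]
  pop 4: no out-edges | ready=[] | order so far=[5, 1, 2, 0, 3, 6, 4]
  Result: [5, 1, 2, 0, 3, 6, 4]

Answer: [5, 1, 2, 0, 3, 6, 4]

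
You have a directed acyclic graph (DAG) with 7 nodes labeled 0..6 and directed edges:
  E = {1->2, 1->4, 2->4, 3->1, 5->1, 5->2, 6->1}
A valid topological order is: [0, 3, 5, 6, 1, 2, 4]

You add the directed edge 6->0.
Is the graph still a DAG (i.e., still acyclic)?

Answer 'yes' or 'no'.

Answer: yes

Derivation:
Given toposort: [0, 3, 5, 6, 1, 2, 4]
Position of 6: index 3; position of 0: index 0
New edge 6->0: backward (u after v in old order)
Backward edge: old toposort is now invalid. Check if this creates a cycle.
Does 0 already reach 6? Reachable from 0: [0]. NO -> still a DAG (reorder needed).
Still a DAG? yes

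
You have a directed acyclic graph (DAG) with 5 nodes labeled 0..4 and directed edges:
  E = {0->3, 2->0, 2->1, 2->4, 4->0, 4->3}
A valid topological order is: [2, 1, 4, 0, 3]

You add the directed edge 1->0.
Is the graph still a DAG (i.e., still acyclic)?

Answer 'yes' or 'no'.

Given toposort: [2, 1, 4, 0, 3]
Position of 1: index 1; position of 0: index 3
New edge 1->0: forward
Forward edge: respects the existing order. Still a DAG, same toposort still valid.
Still a DAG? yes

Answer: yes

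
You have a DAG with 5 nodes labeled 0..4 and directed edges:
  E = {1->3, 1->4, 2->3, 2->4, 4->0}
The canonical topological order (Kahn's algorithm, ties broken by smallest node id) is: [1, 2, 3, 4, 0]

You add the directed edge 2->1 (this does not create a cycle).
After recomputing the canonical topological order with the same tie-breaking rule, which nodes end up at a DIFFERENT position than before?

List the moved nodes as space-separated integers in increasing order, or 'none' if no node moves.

Old toposort: [1, 2, 3, 4, 0]
Added edge 2->1
Recompute Kahn (smallest-id tiebreak):
  initial in-degrees: [1, 1, 0, 2, 2]
  ready (indeg=0): [2]
  pop 2: indeg[1]->0; indeg[3]->1; indeg[4]->1 | ready=[1] | order so far=[2]
  pop 1: indeg[3]->0; indeg[4]->0 | ready=[3, 4] | order so far=[2, 1]
  pop 3: no out-edges | ready=[4] | order so far=[2, 1, 3]
  pop 4: indeg[0]->0 | ready=[0] | order so far=[2, 1, 3, 4]
  pop 0: no out-edges | ready=[] | order so far=[2, 1, 3, 4, 0]
New canonical toposort: [2, 1, 3, 4, 0]
Compare positions:
  Node 0: index 4 -> 4 (same)
  Node 1: index 0 -> 1 (moved)
  Node 2: index 1 -> 0 (moved)
  Node 3: index 2 -> 2 (same)
  Node 4: index 3 -> 3 (same)
Nodes that changed position: 1 2

Answer: 1 2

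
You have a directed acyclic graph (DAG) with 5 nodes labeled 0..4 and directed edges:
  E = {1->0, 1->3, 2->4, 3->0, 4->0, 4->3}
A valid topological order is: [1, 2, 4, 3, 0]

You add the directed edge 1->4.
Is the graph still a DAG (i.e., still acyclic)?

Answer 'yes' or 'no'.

Given toposort: [1, 2, 4, 3, 0]
Position of 1: index 0; position of 4: index 2
New edge 1->4: forward
Forward edge: respects the existing order. Still a DAG, same toposort still valid.
Still a DAG? yes

Answer: yes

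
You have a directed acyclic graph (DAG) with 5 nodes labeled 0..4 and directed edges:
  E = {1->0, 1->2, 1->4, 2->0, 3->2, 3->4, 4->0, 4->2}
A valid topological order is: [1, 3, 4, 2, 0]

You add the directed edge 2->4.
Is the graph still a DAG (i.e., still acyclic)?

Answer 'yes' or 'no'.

Answer: no

Derivation:
Given toposort: [1, 3, 4, 2, 0]
Position of 2: index 3; position of 4: index 2
New edge 2->4: backward (u after v in old order)
Backward edge: old toposort is now invalid. Check if this creates a cycle.
Does 4 already reach 2? Reachable from 4: [0, 2, 4]. YES -> cycle!
Still a DAG? no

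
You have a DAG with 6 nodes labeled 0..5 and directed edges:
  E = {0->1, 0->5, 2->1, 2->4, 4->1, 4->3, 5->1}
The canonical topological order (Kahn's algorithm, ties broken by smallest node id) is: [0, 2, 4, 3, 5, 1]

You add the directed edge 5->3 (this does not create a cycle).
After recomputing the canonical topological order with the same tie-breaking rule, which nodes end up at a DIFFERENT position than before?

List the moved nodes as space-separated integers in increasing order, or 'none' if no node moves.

Old toposort: [0, 2, 4, 3, 5, 1]
Added edge 5->3
Recompute Kahn (smallest-id tiebreak):
  initial in-degrees: [0, 4, 0, 2, 1, 1]
  ready (indeg=0): [0, 2]
  pop 0: indeg[1]->3; indeg[5]->0 | ready=[2, 5] | order so far=[0]
  pop 2: indeg[1]->2; indeg[4]->0 | ready=[4, 5] | order so far=[0, 2]
  pop 4: indeg[1]->1; indeg[3]->1 | ready=[5] | order so far=[0, 2, 4]
  pop 5: indeg[1]->0; indeg[3]->0 | ready=[1, 3] | order so far=[0, 2, 4, 5]
  pop 1: no out-edges | ready=[3] | order so far=[0, 2, 4, 5, 1]
  pop 3: no out-edges | ready=[] | order so far=[0, 2, 4, 5, 1, 3]
New canonical toposort: [0, 2, 4, 5, 1, 3]
Compare positions:
  Node 0: index 0 -> 0 (same)
  Node 1: index 5 -> 4 (moved)
  Node 2: index 1 -> 1 (same)
  Node 3: index 3 -> 5 (moved)
  Node 4: index 2 -> 2 (same)
  Node 5: index 4 -> 3 (moved)
Nodes that changed position: 1 3 5

Answer: 1 3 5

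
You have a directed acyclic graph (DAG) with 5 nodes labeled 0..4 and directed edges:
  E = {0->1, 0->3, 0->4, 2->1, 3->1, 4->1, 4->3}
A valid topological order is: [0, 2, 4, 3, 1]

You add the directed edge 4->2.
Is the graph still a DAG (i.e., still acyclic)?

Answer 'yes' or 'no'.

Answer: yes

Derivation:
Given toposort: [0, 2, 4, 3, 1]
Position of 4: index 2; position of 2: index 1
New edge 4->2: backward (u after v in old order)
Backward edge: old toposort is now invalid. Check if this creates a cycle.
Does 2 already reach 4? Reachable from 2: [1, 2]. NO -> still a DAG (reorder needed).
Still a DAG? yes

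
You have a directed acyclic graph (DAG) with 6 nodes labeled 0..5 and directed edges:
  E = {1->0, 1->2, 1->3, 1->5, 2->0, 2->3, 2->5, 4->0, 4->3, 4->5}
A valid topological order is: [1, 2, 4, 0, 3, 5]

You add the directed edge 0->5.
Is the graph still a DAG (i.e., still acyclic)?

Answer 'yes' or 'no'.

Given toposort: [1, 2, 4, 0, 3, 5]
Position of 0: index 3; position of 5: index 5
New edge 0->5: forward
Forward edge: respects the existing order. Still a DAG, same toposort still valid.
Still a DAG? yes

Answer: yes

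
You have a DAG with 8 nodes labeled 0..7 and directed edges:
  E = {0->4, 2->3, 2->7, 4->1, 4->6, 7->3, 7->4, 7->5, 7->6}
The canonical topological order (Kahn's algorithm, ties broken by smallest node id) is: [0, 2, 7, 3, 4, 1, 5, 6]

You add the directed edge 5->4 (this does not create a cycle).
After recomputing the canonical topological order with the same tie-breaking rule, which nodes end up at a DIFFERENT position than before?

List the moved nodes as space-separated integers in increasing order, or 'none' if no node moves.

Answer: 1 4 5

Derivation:
Old toposort: [0, 2, 7, 3, 4, 1, 5, 6]
Added edge 5->4
Recompute Kahn (smallest-id tiebreak):
  initial in-degrees: [0, 1, 0, 2, 3, 1, 2, 1]
  ready (indeg=0): [0, 2]
  pop 0: indeg[4]->2 | ready=[2] | order so far=[0]
  pop 2: indeg[3]->1; indeg[7]->0 | ready=[7] | order so far=[0, 2]
  pop 7: indeg[3]->0; indeg[4]->1; indeg[5]->0; indeg[6]->1 | ready=[3, 5] | order so far=[0, 2, 7]
  pop 3: no out-edges | ready=[5] | order so far=[0, 2, 7, 3]
  pop 5: indeg[4]->0 | ready=[4] | order so far=[0, 2, 7, 3, 5]
  pop 4: indeg[1]->0; indeg[6]->0 | ready=[1, 6] | order so far=[0, 2, 7, 3, 5, 4]
  pop 1: no out-edges | ready=[6] | order so far=[0, 2, 7, 3, 5, 4, 1]
  pop 6: no out-edges | ready=[] | order so far=[0, 2, 7, 3, 5, 4, 1, 6]
New canonical toposort: [0, 2, 7, 3, 5, 4, 1, 6]
Compare positions:
  Node 0: index 0 -> 0 (same)
  Node 1: index 5 -> 6 (moved)
  Node 2: index 1 -> 1 (same)
  Node 3: index 3 -> 3 (same)
  Node 4: index 4 -> 5 (moved)
  Node 5: index 6 -> 4 (moved)
  Node 6: index 7 -> 7 (same)
  Node 7: index 2 -> 2 (same)
Nodes that changed position: 1 4 5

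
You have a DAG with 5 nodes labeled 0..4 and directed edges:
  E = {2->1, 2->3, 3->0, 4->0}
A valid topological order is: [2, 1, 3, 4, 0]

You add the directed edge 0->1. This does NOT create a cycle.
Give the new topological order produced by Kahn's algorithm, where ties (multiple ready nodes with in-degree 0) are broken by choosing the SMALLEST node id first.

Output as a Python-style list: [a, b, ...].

Old toposort: [2, 1, 3, 4, 0]
Added edge: 0->1
Position of 0 (4) > position of 1 (1). Must reorder: 0 must now come before 1.
Run Kahn's algorithm (break ties by smallest node id):
  initial in-degrees: [2, 2, 0, 1, 0]
  ready (indeg=0): [2, 4]
  pop 2: indeg[1]->1; indeg[3]->0 | ready=[3, 4] | order so far=[2]
  pop 3: indeg[0]->1 | ready=[4] | order so far=[2, 3]
  pop 4: indeg[0]->0 | ready=[0] | order so far=[2, 3, 4]
  pop 0: indeg[1]->0 | ready=[1] | order so far=[2, 3, 4, 0]
  pop 1: no out-edges | ready=[] | order so far=[2, 3, 4, 0, 1]
  Result: [2, 3, 4, 0, 1]

Answer: [2, 3, 4, 0, 1]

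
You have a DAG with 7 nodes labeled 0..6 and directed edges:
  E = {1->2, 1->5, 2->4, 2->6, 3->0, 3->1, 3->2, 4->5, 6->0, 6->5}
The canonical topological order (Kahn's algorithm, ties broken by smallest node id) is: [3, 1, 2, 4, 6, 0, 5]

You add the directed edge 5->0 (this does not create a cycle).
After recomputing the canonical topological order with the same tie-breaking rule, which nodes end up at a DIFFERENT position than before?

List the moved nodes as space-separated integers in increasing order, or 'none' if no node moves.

Answer: 0 5

Derivation:
Old toposort: [3, 1, 2, 4, 6, 0, 5]
Added edge 5->0
Recompute Kahn (smallest-id tiebreak):
  initial in-degrees: [3, 1, 2, 0, 1, 3, 1]
  ready (indeg=0): [3]
  pop 3: indeg[0]->2; indeg[1]->0; indeg[2]->1 | ready=[1] | order so far=[3]
  pop 1: indeg[2]->0; indeg[5]->2 | ready=[2] | order so far=[3, 1]
  pop 2: indeg[4]->0; indeg[6]->0 | ready=[4, 6] | order so far=[3, 1, 2]
  pop 4: indeg[5]->1 | ready=[6] | order so far=[3, 1, 2, 4]
  pop 6: indeg[0]->1; indeg[5]->0 | ready=[5] | order so far=[3, 1, 2, 4, 6]
  pop 5: indeg[0]->0 | ready=[0] | order so far=[3, 1, 2, 4, 6, 5]
  pop 0: no out-edges | ready=[] | order so far=[3, 1, 2, 4, 6, 5, 0]
New canonical toposort: [3, 1, 2, 4, 6, 5, 0]
Compare positions:
  Node 0: index 5 -> 6 (moved)
  Node 1: index 1 -> 1 (same)
  Node 2: index 2 -> 2 (same)
  Node 3: index 0 -> 0 (same)
  Node 4: index 3 -> 3 (same)
  Node 5: index 6 -> 5 (moved)
  Node 6: index 4 -> 4 (same)
Nodes that changed position: 0 5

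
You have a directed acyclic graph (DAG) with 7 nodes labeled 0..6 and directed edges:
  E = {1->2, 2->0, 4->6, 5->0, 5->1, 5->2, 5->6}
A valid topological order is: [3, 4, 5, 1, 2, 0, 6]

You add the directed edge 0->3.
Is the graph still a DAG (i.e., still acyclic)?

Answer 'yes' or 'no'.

Given toposort: [3, 4, 5, 1, 2, 0, 6]
Position of 0: index 5; position of 3: index 0
New edge 0->3: backward (u after v in old order)
Backward edge: old toposort is now invalid. Check if this creates a cycle.
Does 3 already reach 0? Reachable from 3: [3]. NO -> still a DAG (reorder needed).
Still a DAG? yes

Answer: yes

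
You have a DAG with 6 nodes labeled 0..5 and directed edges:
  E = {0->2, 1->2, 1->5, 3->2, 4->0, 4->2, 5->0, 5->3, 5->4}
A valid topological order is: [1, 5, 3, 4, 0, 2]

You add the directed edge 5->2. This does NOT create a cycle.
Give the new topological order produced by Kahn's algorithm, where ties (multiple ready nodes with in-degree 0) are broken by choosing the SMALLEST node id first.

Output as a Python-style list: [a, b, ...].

Answer: [1, 5, 3, 4, 0, 2]

Derivation:
Old toposort: [1, 5, 3, 4, 0, 2]
Added edge: 5->2
Position of 5 (1) < position of 2 (5). Old order still valid.
Run Kahn's algorithm (break ties by smallest node id):
  initial in-degrees: [2, 0, 5, 1, 1, 1]
  ready (indeg=0): [1]
  pop 1: indeg[2]->4; indeg[5]->0 | ready=[5] | order so far=[1]
  pop 5: indeg[0]->1; indeg[2]->3; indeg[3]->0; indeg[4]->0 | ready=[3, 4] | order so far=[1, 5]
  pop 3: indeg[2]->2 | ready=[4] | order so far=[1, 5, 3]
  pop 4: indeg[0]->0; indeg[2]->1 | ready=[0] | order so far=[1, 5, 3, 4]
  pop 0: indeg[2]->0 | ready=[2] | order so far=[1, 5, 3, 4, 0]
  pop 2: no out-edges | ready=[] | order so far=[1, 5, 3, 4, 0, 2]
  Result: [1, 5, 3, 4, 0, 2]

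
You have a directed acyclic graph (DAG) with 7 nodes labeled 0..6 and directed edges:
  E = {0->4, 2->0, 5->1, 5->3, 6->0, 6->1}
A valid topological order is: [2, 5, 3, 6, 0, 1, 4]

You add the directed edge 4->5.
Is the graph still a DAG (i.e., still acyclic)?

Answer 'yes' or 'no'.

Answer: yes

Derivation:
Given toposort: [2, 5, 3, 6, 0, 1, 4]
Position of 4: index 6; position of 5: index 1
New edge 4->5: backward (u after v in old order)
Backward edge: old toposort is now invalid. Check if this creates a cycle.
Does 5 already reach 4? Reachable from 5: [1, 3, 5]. NO -> still a DAG (reorder needed).
Still a DAG? yes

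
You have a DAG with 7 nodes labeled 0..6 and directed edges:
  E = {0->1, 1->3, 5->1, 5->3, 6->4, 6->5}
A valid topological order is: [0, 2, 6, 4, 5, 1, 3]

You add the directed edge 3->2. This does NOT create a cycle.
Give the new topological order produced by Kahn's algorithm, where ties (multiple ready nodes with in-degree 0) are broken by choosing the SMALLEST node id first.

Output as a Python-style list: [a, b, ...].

Answer: [0, 6, 4, 5, 1, 3, 2]

Derivation:
Old toposort: [0, 2, 6, 4, 5, 1, 3]
Added edge: 3->2
Position of 3 (6) > position of 2 (1). Must reorder: 3 must now come before 2.
Run Kahn's algorithm (break ties by smallest node id):
  initial in-degrees: [0, 2, 1, 2, 1, 1, 0]
  ready (indeg=0): [0, 6]
  pop 0: indeg[1]->1 | ready=[6] | order so far=[0]
  pop 6: indeg[4]->0; indeg[5]->0 | ready=[4, 5] | order so far=[0, 6]
  pop 4: no out-edges | ready=[5] | order so far=[0, 6, 4]
  pop 5: indeg[1]->0; indeg[3]->1 | ready=[1] | order so far=[0, 6, 4, 5]
  pop 1: indeg[3]->0 | ready=[3] | order so far=[0, 6, 4, 5, 1]
  pop 3: indeg[2]->0 | ready=[2] | order so far=[0, 6, 4, 5, 1, 3]
  pop 2: no out-edges | ready=[] | order so far=[0, 6, 4, 5, 1, 3, 2]
  Result: [0, 6, 4, 5, 1, 3, 2]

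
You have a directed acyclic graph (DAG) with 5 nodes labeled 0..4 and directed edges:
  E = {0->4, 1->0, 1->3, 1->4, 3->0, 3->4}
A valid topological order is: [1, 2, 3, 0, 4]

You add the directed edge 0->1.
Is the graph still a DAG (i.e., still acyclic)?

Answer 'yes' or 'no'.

Given toposort: [1, 2, 3, 0, 4]
Position of 0: index 3; position of 1: index 0
New edge 0->1: backward (u after v in old order)
Backward edge: old toposort is now invalid. Check if this creates a cycle.
Does 1 already reach 0? Reachable from 1: [0, 1, 3, 4]. YES -> cycle!
Still a DAG? no

Answer: no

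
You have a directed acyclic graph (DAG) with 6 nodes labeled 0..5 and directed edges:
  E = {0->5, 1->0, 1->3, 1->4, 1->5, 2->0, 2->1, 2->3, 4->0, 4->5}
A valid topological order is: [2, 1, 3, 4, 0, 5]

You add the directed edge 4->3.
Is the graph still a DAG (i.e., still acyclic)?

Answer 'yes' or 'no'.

Answer: yes

Derivation:
Given toposort: [2, 1, 3, 4, 0, 5]
Position of 4: index 3; position of 3: index 2
New edge 4->3: backward (u after v in old order)
Backward edge: old toposort is now invalid. Check if this creates a cycle.
Does 3 already reach 4? Reachable from 3: [3]. NO -> still a DAG (reorder needed).
Still a DAG? yes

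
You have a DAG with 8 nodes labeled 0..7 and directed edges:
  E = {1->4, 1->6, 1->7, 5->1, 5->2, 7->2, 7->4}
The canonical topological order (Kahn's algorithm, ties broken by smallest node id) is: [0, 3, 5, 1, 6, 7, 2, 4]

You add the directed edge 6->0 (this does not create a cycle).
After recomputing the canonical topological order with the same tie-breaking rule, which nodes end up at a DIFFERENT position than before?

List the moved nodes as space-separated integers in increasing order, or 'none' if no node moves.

Old toposort: [0, 3, 5, 1, 6, 7, 2, 4]
Added edge 6->0
Recompute Kahn (smallest-id tiebreak):
  initial in-degrees: [1, 1, 2, 0, 2, 0, 1, 1]
  ready (indeg=0): [3, 5]
  pop 3: no out-edges | ready=[5] | order so far=[3]
  pop 5: indeg[1]->0; indeg[2]->1 | ready=[1] | order so far=[3, 5]
  pop 1: indeg[4]->1; indeg[6]->0; indeg[7]->0 | ready=[6, 7] | order so far=[3, 5, 1]
  pop 6: indeg[0]->0 | ready=[0, 7] | order so far=[3, 5, 1, 6]
  pop 0: no out-edges | ready=[7] | order so far=[3, 5, 1, 6, 0]
  pop 7: indeg[2]->0; indeg[4]->0 | ready=[2, 4] | order so far=[3, 5, 1, 6, 0, 7]
  pop 2: no out-edges | ready=[4] | order so far=[3, 5, 1, 6, 0, 7, 2]
  pop 4: no out-edges | ready=[] | order so far=[3, 5, 1, 6, 0, 7, 2, 4]
New canonical toposort: [3, 5, 1, 6, 0, 7, 2, 4]
Compare positions:
  Node 0: index 0 -> 4 (moved)
  Node 1: index 3 -> 2 (moved)
  Node 2: index 6 -> 6 (same)
  Node 3: index 1 -> 0 (moved)
  Node 4: index 7 -> 7 (same)
  Node 5: index 2 -> 1 (moved)
  Node 6: index 4 -> 3 (moved)
  Node 7: index 5 -> 5 (same)
Nodes that changed position: 0 1 3 5 6

Answer: 0 1 3 5 6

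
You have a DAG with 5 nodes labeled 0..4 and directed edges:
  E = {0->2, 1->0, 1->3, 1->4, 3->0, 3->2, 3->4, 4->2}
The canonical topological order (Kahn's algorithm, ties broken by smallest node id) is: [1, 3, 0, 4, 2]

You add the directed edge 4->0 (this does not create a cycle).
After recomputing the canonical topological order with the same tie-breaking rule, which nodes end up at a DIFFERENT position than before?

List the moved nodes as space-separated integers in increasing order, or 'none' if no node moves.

Answer: 0 4

Derivation:
Old toposort: [1, 3, 0, 4, 2]
Added edge 4->0
Recompute Kahn (smallest-id tiebreak):
  initial in-degrees: [3, 0, 3, 1, 2]
  ready (indeg=0): [1]
  pop 1: indeg[0]->2; indeg[3]->0; indeg[4]->1 | ready=[3] | order so far=[1]
  pop 3: indeg[0]->1; indeg[2]->2; indeg[4]->0 | ready=[4] | order so far=[1, 3]
  pop 4: indeg[0]->0; indeg[2]->1 | ready=[0] | order so far=[1, 3, 4]
  pop 0: indeg[2]->0 | ready=[2] | order so far=[1, 3, 4, 0]
  pop 2: no out-edges | ready=[] | order so far=[1, 3, 4, 0, 2]
New canonical toposort: [1, 3, 4, 0, 2]
Compare positions:
  Node 0: index 2 -> 3 (moved)
  Node 1: index 0 -> 0 (same)
  Node 2: index 4 -> 4 (same)
  Node 3: index 1 -> 1 (same)
  Node 4: index 3 -> 2 (moved)
Nodes that changed position: 0 4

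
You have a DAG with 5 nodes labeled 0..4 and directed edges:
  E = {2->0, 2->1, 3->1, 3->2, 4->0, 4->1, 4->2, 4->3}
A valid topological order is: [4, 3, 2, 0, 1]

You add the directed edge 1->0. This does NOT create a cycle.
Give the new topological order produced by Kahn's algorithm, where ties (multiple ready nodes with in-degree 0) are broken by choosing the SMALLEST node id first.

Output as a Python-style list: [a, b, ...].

Answer: [4, 3, 2, 1, 0]

Derivation:
Old toposort: [4, 3, 2, 0, 1]
Added edge: 1->0
Position of 1 (4) > position of 0 (3). Must reorder: 1 must now come before 0.
Run Kahn's algorithm (break ties by smallest node id):
  initial in-degrees: [3, 3, 2, 1, 0]
  ready (indeg=0): [4]
  pop 4: indeg[0]->2; indeg[1]->2; indeg[2]->1; indeg[3]->0 | ready=[3] | order so far=[4]
  pop 3: indeg[1]->1; indeg[2]->0 | ready=[2] | order so far=[4, 3]
  pop 2: indeg[0]->1; indeg[1]->0 | ready=[1] | order so far=[4, 3, 2]
  pop 1: indeg[0]->0 | ready=[0] | order so far=[4, 3, 2, 1]
  pop 0: no out-edges | ready=[] | order so far=[4, 3, 2, 1, 0]
  Result: [4, 3, 2, 1, 0]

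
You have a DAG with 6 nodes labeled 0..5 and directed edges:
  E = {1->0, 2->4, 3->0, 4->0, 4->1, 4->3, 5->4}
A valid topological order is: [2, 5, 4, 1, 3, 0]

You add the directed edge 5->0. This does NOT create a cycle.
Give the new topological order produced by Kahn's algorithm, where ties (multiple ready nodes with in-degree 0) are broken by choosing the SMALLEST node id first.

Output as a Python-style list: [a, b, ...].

Answer: [2, 5, 4, 1, 3, 0]

Derivation:
Old toposort: [2, 5, 4, 1, 3, 0]
Added edge: 5->0
Position of 5 (1) < position of 0 (5). Old order still valid.
Run Kahn's algorithm (break ties by smallest node id):
  initial in-degrees: [4, 1, 0, 1, 2, 0]
  ready (indeg=0): [2, 5]
  pop 2: indeg[4]->1 | ready=[5] | order so far=[2]
  pop 5: indeg[0]->3; indeg[4]->0 | ready=[4] | order so far=[2, 5]
  pop 4: indeg[0]->2; indeg[1]->0; indeg[3]->0 | ready=[1, 3] | order so far=[2, 5, 4]
  pop 1: indeg[0]->1 | ready=[3] | order so far=[2, 5, 4, 1]
  pop 3: indeg[0]->0 | ready=[0] | order so far=[2, 5, 4, 1, 3]
  pop 0: no out-edges | ready=[] | order so far=[2, 5, 4, 1, 3, 0]
  Result: [2, 5, 4, 1, 3, 0]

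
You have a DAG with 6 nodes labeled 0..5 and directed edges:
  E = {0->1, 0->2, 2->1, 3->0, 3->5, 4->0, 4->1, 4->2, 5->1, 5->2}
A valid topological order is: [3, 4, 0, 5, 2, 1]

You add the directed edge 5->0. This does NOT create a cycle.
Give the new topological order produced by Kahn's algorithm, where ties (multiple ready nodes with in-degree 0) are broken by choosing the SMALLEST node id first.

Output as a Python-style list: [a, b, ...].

Answer: [3, 4, 5, 0, 2, 1]

Derivation:
Old toposort: [3, 4, 0, 5, 2, 1]
Added edge: 5->0
Position of 5 (3) > position of 0 (2). Must reorder: 5 must now come before 0.
Run Kahn's algorithm (break ties by smallest node id):
  initial in-degrees: [3, 4, 3, 0, 0, 1]
  ready (indeg=0): [3, 4]
  pop 3: indeg[0]->2; indeg[5]->0 | ready=[4, 5] | order so far=[3]
  pop 4: indeg[0]->1; indeg[1]->3; indeg[2]->2 | ready=[5] | order so far=[3, 4]
  pop 5: indeg[0]->0; indeg[1]->2; indeg[2]->1 | ready=[0] | order so far=[3, 4, 5]
  pop 0: indeg[1]->1; indeg[2]->0 | ready=[2] | order so far=[3, 4, 5, 0]
  pop 2: indeg[1]->0 | ready=[1] | order so far=[3, 4, 5, 0, 2]
  pop 1: no out-edges | ready=[] | order so far=[3, 4, 5, 0, 2, 1]
  Result: [3, 4, 5, 0, 2, 1]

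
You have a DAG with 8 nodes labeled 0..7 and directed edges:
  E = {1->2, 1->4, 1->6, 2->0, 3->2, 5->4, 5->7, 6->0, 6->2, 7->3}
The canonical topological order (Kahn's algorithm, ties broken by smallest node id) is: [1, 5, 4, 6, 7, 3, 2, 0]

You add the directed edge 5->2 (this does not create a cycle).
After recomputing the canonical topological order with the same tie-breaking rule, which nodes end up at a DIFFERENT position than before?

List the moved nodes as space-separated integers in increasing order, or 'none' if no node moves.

Answer: none

Derivation:
Old toposort: [1, 5, 4, 6, 7, 3, 2, 0]
Added edge 5->2
Recompute Kahn (smallest-id tiebreak):
  initial in-degrees: [2, 0, 4, 1, 2, 0, 1, 1]
  ready (indeg=0): [1, 5]
  pop 1: indeg[2]->3; indeg[4]->1; indeg[6]->0 | ready=[5, 6] | order so far=[1]
  pop 5: indeg[2]->2; indeg[4]->0; indeg[7]->0 | ready=[4, 6, 7] | order so far=[1, 5]
  pop 4: no out-edges | ready=[6, 7] | order so far=[1, 5, 4]
  pop 6: indeg[0]->1; indeg[2]->1 | ready=[7] | order so far=[1, 5, 4, 6]
  pop 7: indeg[3]->0 | ready=[3] | order so far=[1, 5, 4, 6, 7]
  pop 3: indeg[2]->0 | ready=[2] | order so far=[1, 5, 4, 6, 7, 3]
  pop 2: indeg[0]->0 | ready=[0] | order so far=[1, 5, 4, 6, 7, 3, 2]
  pop 0: no out-edges | ready=[] | order so far=[1, 5, 4, 6, 7, 3, 2, 0]
New canonical toposort: [1, 5, 4, 6, 7, 3, 2, 0]
Compare positions:
  Node 0: index 7 -> 7 (same)
  Node 1: index 0 -> 0 (same)
  Node 2: index 6 -> 6 (same)
  Node 3: index 5 -> 5 (same)
  Node 4: index 2 -> 2 (same)
  Node 5: index 1 -> 1 (same)
  Node 6: index 3 -> 3 (same)
  Node 7: index 4 -> 4 (same)
Nodes that changed position: none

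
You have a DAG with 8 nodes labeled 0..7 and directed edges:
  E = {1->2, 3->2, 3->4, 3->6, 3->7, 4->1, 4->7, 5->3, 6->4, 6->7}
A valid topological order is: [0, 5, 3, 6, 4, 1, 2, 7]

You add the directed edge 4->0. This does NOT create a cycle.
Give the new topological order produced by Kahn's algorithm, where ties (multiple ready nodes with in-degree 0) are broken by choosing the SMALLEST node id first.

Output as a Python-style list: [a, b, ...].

Old toposort: [0, 5, 3, 6, 4, 1, 2, 7]
Added edge: 4->0
Position of 4 (4) > position of 0 (0). Must reorder: 4 must now come before 0.
Run Kahn's algorithm (break ties by smallest node id):
  initial in-degrees: [1, 1, 2, 1, 2, 0, 1, 3]
  ready (indeg=0): [5]
  pop 5: indeg[3]->0 | ready=[3] | order so far=[5]
  pop 3: indeg[2]->1; indeg[4]->1; indeg[6]->0; indeg[7]->2 | ready=[6] | order so far=[5, 3]
  pop 6: indeg[4]->0; indeg[7]->1 | ready=[4] | order so far=[5, 3, 6]
  pop 4: indeg[0]->0; indeg[1]->0; indeg[7]->0 | ready=[0, 1, 7] | order so far=[5, 3, 6, 4]
  pop 0: no out-edges | ready=[1, 7] | order so far=[5, 3, 6, 4, 0]
  pop 1: indeg[2]->0 | ready=[2, 7] | order so far=[5, 3, 6, 4, 0, 1]
  pop 2: no out-edges | ready=[7] | order so far=[5, 3, 6, 4, 0, 1, 2]
  pop 7: no out-edges | ready=[] | order so far=[5, 3, 6, 4, 0, 1, 2, 7]
  Result: [5, 3, 6, 4, 0, 1, 2, 7]

Answer: [5, 3, 6, 4, 0, 1, 2, 7]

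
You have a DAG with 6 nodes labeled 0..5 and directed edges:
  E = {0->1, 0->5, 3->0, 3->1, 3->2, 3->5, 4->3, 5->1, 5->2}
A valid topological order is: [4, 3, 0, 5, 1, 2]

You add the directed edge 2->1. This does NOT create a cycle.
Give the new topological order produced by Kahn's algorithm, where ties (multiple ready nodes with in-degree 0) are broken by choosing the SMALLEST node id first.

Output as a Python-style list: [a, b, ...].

Old toposort: [4, 3, 0, 5, 1, 2]
Added edge: 2->1
Position of 2 (5) > position of 1 (4). Must reorder: 2 must now come before 1.
Run Kahn's algorithm (break ties by smallest node id):
  initial in-degrees: [1, 4, 2, 1, 0, 2]
  ready (indeg=0): [4]
  pop 4: indeg[3]->0 | ready=[3] | order so far=[4]
  pop 3: indeg[0]->0; indeg[1]->3; indeg[2]->1; indeg[5]->1 | ready=[0] | order so far=[4, 3]
  pop 0: indeg[1]->2; indeg[5]->0 | ready=[5] | order so far=[4, 3, 0]
  pop 5: indeg[1]->1; indeg[2]->0 | ready=[2] | order so far=[4, 3, 0, 5]
  pop 2: indeg[1]->0 | ready=[1] | order so far=[4, 3, 0, 5, 2]
  pop 1: no out-edges | ready=[] | order so far=[4, 3, 0, 5, 2, 1]
  Result: [4, 3, 0, 5, 2, 1]

Answer: [4, 3, 0, 5, 2, 1]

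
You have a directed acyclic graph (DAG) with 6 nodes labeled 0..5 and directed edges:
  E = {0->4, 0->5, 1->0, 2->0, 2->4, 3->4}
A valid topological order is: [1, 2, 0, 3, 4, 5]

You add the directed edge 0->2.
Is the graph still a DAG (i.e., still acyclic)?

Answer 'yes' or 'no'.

Given toposort: [1, 2, 0, 3, 4, 5]
Position of 0: index 2; position of 2: index 1
New edge 0->2: backward (u after v in old order)
Backward edge: old toposort is now invalid. Check if this creates a cycle.
Does 2 already reach 0? Reachable from 2: [0, 2, 4, 5]. YES -> cycle!
Still a DAG? no

Answer: no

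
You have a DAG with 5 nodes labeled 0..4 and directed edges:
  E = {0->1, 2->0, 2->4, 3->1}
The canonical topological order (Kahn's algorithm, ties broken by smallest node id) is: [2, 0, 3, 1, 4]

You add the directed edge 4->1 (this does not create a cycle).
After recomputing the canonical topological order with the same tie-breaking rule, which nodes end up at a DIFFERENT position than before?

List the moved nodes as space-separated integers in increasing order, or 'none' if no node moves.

Old toposort: [2, 0, 3, 1, 4]
Added edge 4->1
Recompute Kahn (smallest-id tiebreak):
  initial in-degrees: [1, 3, 0, 0, 1]
  ready (indeg=0): [2, 3]
  pop 2: indeg[0]->0; indeg[4]->0 | ready=[0, 3, 4] | order so far=[2]
  pop 0: indeg[1]->2 | ready=[3, 4] | order so far=[2, 0]
  pop 3: indeg[1]->1 | ready=[4] | order so far=[2, 0, 3]
  pop 4: indeg[1]->0 | ready=[1] | order so far=[2, 0, 3, 4]
  pop 1: no out-edges | ready=[] | order so far=[2, 0, 3, 4, 1]
New canonical toposort: [2, 0, 3, 4, 1]
Compare positions:
  Node 0: index 1 -> 1 (same)
  Node 1: index 3 -> 4 (moved)
  Node 2: index 0 -> 0 (same)
  Node 3: index 2 -> 2 (same)
  Node 4: index 4 -> 3 (moved)
Nodes that changed position: 1 4

Answer: 1 4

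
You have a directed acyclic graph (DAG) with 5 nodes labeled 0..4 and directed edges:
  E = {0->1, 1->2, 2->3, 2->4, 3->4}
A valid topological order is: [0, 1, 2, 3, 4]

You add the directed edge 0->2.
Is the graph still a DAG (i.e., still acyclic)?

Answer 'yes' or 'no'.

Answer: yes

Derivation:
Given toposort: [0, 1, 2, 3, 4]
Position of 0: index 0; position of 2: index 2
New edge 0->2: forward
Forward edge: respects the existing order. Still a DAG, same toposort still valid.
Still a DAG? yes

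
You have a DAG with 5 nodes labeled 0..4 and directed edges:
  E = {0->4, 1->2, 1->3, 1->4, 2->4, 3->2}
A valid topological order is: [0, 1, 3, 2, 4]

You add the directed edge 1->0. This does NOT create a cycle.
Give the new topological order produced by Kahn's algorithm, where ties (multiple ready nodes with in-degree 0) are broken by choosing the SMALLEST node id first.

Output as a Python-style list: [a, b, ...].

Answer: [1, 0, 3, 2, 4]

Derivation:
Old toposort: [0, 1, 3, 2, 4]
Added edge: 1->0
Position of 1 (1) > position of 0 (0). Must reorder: 1 must now come before 0.
Run Kahn's algorithm (break ties by smallest node id):
  initial in-degrees: [1, 0, 2, 1, 3]
  ready (indeg=0): [1]
  pop 1: indeg[0]->0; indeg[2]->1; indeg[3]->0; indeg[4]->2 | ready=[0, 3] | order so far=[1]
  pop 0: indeg[4]->1 | ready=[3] | order so far=[1, 0]
  pop 3: indeg[2]->0 | ready=[2] | order so far=[1, 0, 3]
  pop 2: indeg[4]->0 | ready=[4] | order so far=[1, 0, 3, 2]
  pop 4: no out-edges | ready=[] | order so far=[1, 0, 3, 2, 4]
  Result: [1, 0, 3, 2, 4]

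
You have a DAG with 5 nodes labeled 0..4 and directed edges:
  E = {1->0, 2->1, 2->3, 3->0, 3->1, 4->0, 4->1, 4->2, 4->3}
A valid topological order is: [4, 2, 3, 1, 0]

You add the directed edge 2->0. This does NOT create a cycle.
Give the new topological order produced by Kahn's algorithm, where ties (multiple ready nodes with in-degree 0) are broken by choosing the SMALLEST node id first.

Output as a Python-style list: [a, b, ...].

Answer: [4, 2, 3, 1, 0]

Derivation:
Old toposort: [4, 2, 3, 1, 0]
Added edge: 2->0
Position of 2 (1) < position of 0 (4). Old order still valid.
Run Kahn's algorithm (break ties by smallest node id):
  initial in-degrees: [4, 3, 1, 2, 0]
  ready (indeg=0): [4]
  pop 4: indeg[0]->3; indeg[1]->2; indeg[2]->0; indeg[3]->1 | ready=[2] | order so far=[4]
  pop 2: indeg[0]->2; indeg[1]->1; indeg[3]->0 | ready=[3] | order so far=[4, 2]
  pop 3: indeg[0]->1; indeg[1]->0 | ready=[1] | order so far=[4, 2, 3]
  pop 1: indeg[0]->0 | ready=[0] | order so far=[4, 2, 3, 1]
  pop 0: no out-edges | ready=[] | order so far=[4, 2, 3, 1, 0]
  Result: [4, 2, 3, 1, 0]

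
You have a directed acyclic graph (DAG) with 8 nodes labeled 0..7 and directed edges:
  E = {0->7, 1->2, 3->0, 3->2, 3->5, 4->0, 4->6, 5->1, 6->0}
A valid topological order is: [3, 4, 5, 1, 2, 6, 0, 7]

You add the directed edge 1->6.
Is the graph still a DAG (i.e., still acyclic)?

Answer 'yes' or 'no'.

Answer: yes

Derivation:
Given toposort: [3, 4, 5, 1, 2, 6, 0, 7]
Position of 1: index 3; position of 6: index 5
New edge 1->6: forward
Forward edge: respects the existing order. Still a DAG, same toposort still valid.
Still a DAG? yes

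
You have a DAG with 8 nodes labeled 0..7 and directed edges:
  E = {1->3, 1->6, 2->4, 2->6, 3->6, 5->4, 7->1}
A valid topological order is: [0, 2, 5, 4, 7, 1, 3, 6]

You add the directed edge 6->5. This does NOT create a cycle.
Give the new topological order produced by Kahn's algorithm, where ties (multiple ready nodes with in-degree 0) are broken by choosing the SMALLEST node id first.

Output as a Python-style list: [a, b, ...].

Answer: [0, 2, 7, 1, 3, 6, 5, 4]

Derivation:
Old toposort: [0, 2, 5, 4, 7, 1, 3, 6]
Added edge: 6->5
Position of 6 (7) > position of 5 (2). Must reorder: 6 must now come before 5.
Run Kahn's algorithm (break ties by smallest node id):
  initial in-degrees: [0, 1, 0, 1, 2, 1, 3, 0]
  ready (indeg=0): [0, 2, 7]
  pop 0: no out-edges | ready=[2, 7] | order so far=[0]
  pop 2: indeg[4]->1; indeg[6]->2 | ready=[7] | order so far=[0, 2]
  pop 7: indeg[1]->0 | ready=[1] | order so far=[0, 2, 7]
  pop 1: indeg[3]->0; indeg[6]->1 | ready=[3] | order so far=[0, 2, 7, 1]
  pop 3: indeg[6]->0 | ready=[6] | order so far=[0, 2, 7, 1, 3]
  pop 6: indeg[5]->0 | ready=[5] | order so far=[0, 2, 7, 1, 3, 6]
  pop 5: indeg[4]->0 | ready=[4] | order so far=[0, 2, 7, 1, 3, 6, 5]
  pop 4: no out-edges | ready=[] | order so far=[0, 2, 7, 1, 3, 6, 5, 4]
  Result: [0, 2, 7, 1, 3, 6, 5, 4]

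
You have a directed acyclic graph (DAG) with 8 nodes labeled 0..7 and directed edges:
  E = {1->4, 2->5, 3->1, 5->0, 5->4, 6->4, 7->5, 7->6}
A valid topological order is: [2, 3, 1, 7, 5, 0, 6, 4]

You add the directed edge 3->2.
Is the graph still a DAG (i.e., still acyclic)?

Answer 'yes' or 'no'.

Given toposort: [2, 3, 1, 7, 5, 0, 6, 4]
Position of 3: index 1; position of 2: index 0
New edge 3->2: backward (u after v in old order)
Backward edge: old toposort is now invalid. Check if this creates a cycle.
Does 2 already reach 3? Reachable from 2: [0, 2, 4, 5]. NO -> still a DAG (reorder needed).
Still a DAG? yes

Answer: yes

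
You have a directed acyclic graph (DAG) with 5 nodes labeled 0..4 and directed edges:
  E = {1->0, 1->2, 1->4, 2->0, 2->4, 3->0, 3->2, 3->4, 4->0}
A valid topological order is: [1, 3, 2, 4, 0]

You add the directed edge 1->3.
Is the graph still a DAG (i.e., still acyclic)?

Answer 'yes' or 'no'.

Given toposort: [1, 3, 2, 4, 0]
Position of 1: index 0; position of 3: index 1
New edge 1->3: forward
Forward edge: respects the existing order. Still a DAG, same toposort still valid.
Still a DAG? yes

Answer: yes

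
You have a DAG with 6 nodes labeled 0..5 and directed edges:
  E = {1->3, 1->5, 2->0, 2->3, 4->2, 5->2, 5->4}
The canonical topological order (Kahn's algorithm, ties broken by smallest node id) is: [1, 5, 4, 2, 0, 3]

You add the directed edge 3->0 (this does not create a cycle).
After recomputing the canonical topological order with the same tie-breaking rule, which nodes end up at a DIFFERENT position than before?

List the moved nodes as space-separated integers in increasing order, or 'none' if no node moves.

Answer: 0 3

Derivation:
Old toposort: [1, 5, 4, 2, 0, 3]
Added edge 3->0
Recompute Kahn (smallest-id tiebreak):
  initial in-degrees: [2, 0, 2, 2, 1, 1]
  ready (indeg=0): [1]
  pop 1: indeg[3]->1; indeg[5]->0 | ready=[5] | order so far=[1]
  pop 5: indeg[2]->1; indeg[4]->0 | ready=[4] | order so far=[1, 5]
  pop 4: indeg[2]->0 | ready=[2] | order so far=[1, 5, 4]
  pop 2: indeg[0]->1; indeg[3]->0 | ready=[3] | order so far=[1, 5, 4, 2]
  pop 3: indeg[0]->0 | ready=[0] | order so far=[1, 5, 4, 2, 3]
  pop 0: no out-edges | ready=[] | order so far=[1, 5, 4, 2, 3, 0]
New canonical toposort: [1, 5, 4, 2, 3, 0]
Compare positions:
  Node 0: index 4 -> 5 (moved)
  Node 1: index 0 -> 0 (same)
  Node 2: index 3 -> 3 (same)
  Node 3: index 5 -> 4 (moved)
  Node 4: index 2 -> 2 (same)
  Node 5: index 1 -> 1 (same)
Nodes that changed position: 0 3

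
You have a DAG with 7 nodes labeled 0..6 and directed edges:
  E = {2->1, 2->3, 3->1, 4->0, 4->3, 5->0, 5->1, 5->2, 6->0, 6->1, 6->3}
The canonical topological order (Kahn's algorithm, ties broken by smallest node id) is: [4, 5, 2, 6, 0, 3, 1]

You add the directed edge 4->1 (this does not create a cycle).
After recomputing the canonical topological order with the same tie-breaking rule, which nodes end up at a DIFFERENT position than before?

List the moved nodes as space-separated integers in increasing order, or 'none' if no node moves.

Answer: none

Derivation:
Old toposort: [4, 5, 2, 6, 0, 3, 1]
Added edge 4->1
Recompute Kahn (smallest-id tiebreak):
  initial in-degrees: [3, 5, 1, 3, 0, 0, 0]
  ready (indeg=0): [4, 5, 6]
  pop 4: indeg[0]->2; indeg[1]->4; indeg[3]->2 | ready=[5, 6] | order so far=[4]
  pop 5: indeg[0]->1; indeg[1]->3; indeg[2]->0 | ready=[2, 6] | order so far=[4, 5]
  pop 2: indeg[1]->2; indeg[3]->1 | ready=[6] | order so far=[4, 5, 2]
  pop 6: indeg[0]->0; indeg[1]->1; indeg[3]->0 | ready=[0, 3] | order so far=[4, 5, 2, 6]
  pop 0: no out-edges | ready=[3] | order so far=[4, 5, 2, 6, 0]
  pop 3: indeg[1]->0 | ready=[1] | order so far=[4, 5, 2, 6, 0, 3]
  pop 1: no out-edges | ready=[] | order so far=[4, 5, 2, 6, 0, 3, 1]
New canonical toposort: [4, 5, 2, 6, 0, 3, 1]
Compare positions:
  Node 0: index 4 -> 4 (same)
  Node 1: index 6 -> 6 (same)
  Node 2: index 2 -> 2 (same)
  Node 3: index 5 -> 5 (same)
  Node 4: index 0 -> 0 (same)
  Node 5: index 1 -> 1 (same)
  Node 6: index 3 -> 3 (same)
Nodes that changed position: none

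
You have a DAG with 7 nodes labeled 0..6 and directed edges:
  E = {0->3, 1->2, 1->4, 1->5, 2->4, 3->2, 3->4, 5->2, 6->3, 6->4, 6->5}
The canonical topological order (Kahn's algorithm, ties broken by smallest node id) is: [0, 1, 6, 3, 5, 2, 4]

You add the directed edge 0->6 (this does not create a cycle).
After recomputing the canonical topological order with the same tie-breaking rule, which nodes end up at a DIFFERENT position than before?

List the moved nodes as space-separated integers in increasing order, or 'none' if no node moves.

Answer: none

Derivation:
Old toposort: [0, 1, 6, 3, 5, 2, 4]
Added edge 0->6
Recompute Kahn (smallest-id tiebreak):
  initial in-degrees: [0, 0, 3, 2, 4, 2, 1]
  ready (indeg=0): [0, 1]
  pop 0: indeg[3]->1; indeg[6]->0 | ready=[1, 6] | order so far=[0]
  pop 1: indeg[2]->2; indeg[4]->3; indeg[5]->1 | ready=[6] | order so far=[0, 1]
  pop 6: indeg[3]->0; indeg[4]->2; indeg[5]->0 | ready=[3, 5] | order so far=[0, 1, 6]
  pop 3: indeg[2]->1; indeg[4]->1 | ready=[5] | order so far=[0, 1, 6, 3]
  pop 5: indeg[2]->0 | ready=[2] | order so far=[0, 1, 6, 3, 5]
  pop 2: indeg[4]->0 | ready=[4] | order so far=[0, 1, 6, 3, 5, 2]
  pop 4: no out-edges | ready=[] | order so far=[0, 1, 6, 3, 5, 2, 4]
New canonical toposort: [0, 1, 6, 3, 5, 2, 4]
Compare positions:
  Node 0: index 0 -> 0 (same)
  Node 1: index 1 -> 1 (same)
  Node 2: index 5 -> 5 (same)
  Node 3: index 3 -> 3 (same)
  Node 4: index 6 -> 6 (same)
  Node 5: index 4 -> 4 (same)
  Node 6: index 2 -> 2 (same)
Nodes that changed position: none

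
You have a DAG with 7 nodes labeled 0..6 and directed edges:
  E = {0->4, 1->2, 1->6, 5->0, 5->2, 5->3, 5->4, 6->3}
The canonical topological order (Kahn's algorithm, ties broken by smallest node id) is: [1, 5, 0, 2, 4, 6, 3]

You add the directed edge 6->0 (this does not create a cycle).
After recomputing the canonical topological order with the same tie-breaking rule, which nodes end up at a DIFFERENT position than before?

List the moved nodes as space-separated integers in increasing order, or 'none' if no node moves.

Answer: 0 2 3 4 6

Derivation:
Old toposort: [1, 5, 0, 2, 4, 6, 3]
Added edge 6->0
Recompute Kahn (smallest-id tiebreak):
  initial in-degrees: [2, 0, 2, 2, 2, 0, 1]
  ready (indeg=0): [1, 5]
  pop 1: indeg[2]->1; indeg[6]->0 | ready=[5, 6] | order so far=[1]
  pop 5: indeg[0]->1; indeg[2]->0; indeg[3]->1; indeg[4]->1 | ready=[2, 6] | order so far=[1, 5]
  pop 2: no out-edges | ready=[6] | order so far=[1, 5, 2]
  pop 6: indeg[0]->0; indeg[3]->0 | ready=[0, 3] | order so far=[1, 5, 2, 6]
  pop 0: indeg[4]->0 | ready=[3, 4] | order so far=[1, 5, 2, 6, 0]
  pop 3: no out-edges | ready=[4] | order so far=[1, 5, 2, 6, 0, 3]
  pop 4: no out-edges | ready=[] | order so far=[1, 5, 2, 6, 0, 3, 4]
New canonical toposort: [1, 5, 2, 6, 0, 3, 4]
Compare positions:
  Node 0: index 2 -> 4 (moved)
  Node 1: index 0 -> 0 (same)
  Node 2: index 3 -> 2 (moved)
  Node 3: index 6 -> 5 (moved)
  Node 4: index 4 -> 6 (moved)
  Node 5: index 1 -> 1 (same)
  Node 6: index 5 -> 3 (moved)
Nodes that changed position: 0 2 3 4 6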